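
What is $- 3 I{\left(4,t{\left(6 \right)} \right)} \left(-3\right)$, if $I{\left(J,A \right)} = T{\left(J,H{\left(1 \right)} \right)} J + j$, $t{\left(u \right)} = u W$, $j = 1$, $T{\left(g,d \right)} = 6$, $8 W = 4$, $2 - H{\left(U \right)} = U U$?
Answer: $225$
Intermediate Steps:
$H{\left(U \right)} = 2 - U^{2}$ ($H{\left(U \right)} = 2 - U U = 2 - U^{2}$)
$W = \frac{1}{2}$ ($W = \frac{1}{8} \cdot 4 = \frac{1}{2} \approx 0.5$)
$t{\left(u \right)} = \frac{u}{2}$ ($t{\left(u \right)} = u \frac{1}{2} = \frac{u}{2}$)
$I{\left(J,A \right)} = 1 + 6 J$ ($I{\left(J,A \right)} = 6 J + 1 = 1 + 6 J$)
$- 3 I{\left(4,t{\left(6 \right)} \right)} \left(-3\right) = - 3 \left(1 + 6 \cdot 4\right) \left(-3\right) = - 3 \left(1 + 24\right) \left(-3\right) = \left(-3\right) 25 \left(-3\right) = \left(-75\right) \left(-3\right) = 225$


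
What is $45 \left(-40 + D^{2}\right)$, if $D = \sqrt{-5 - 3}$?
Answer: $-2160$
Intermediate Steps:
$D = 2 i \sqrt{2}$ ($D = \sqrt{-8} = 2 i \sqrt{2} \approx 2.8284 i$)
$45 \left(-40 + D^{2}\right) = 45 \left(-40 + \left(2 i \sqrt{2}\right)^{2}\right) = 45 \left(-40 - 8\right) = 45 \left(-48\right) = -2160$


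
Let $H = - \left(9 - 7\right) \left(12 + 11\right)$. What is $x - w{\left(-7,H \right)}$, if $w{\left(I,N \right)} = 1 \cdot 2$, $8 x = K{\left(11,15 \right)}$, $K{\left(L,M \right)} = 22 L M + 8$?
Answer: $\frac{1811}{4} \approx 452.75$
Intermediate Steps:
$K{\left(L,M \right)} = 8 + 22 L M$ ($K{\left(L,M \right)} = 22 L M + 8 = 8 + 22 L M$)
$H = -46$ ($H = - 2 \cdot 23 = \left(-1\right) 46 = -46$)
$x = \frac{1819}{4}$ ($x = \frac{8 + 22 \cdot 11 \cdot 15}{8} = \frac{8 + 3630}{8} = \frac{1}{8} \cdot 3638 = \frac{1819}{4} \approx 454.75$)
$w{\left(I,N \right)} = 2$
$x - w{\left(-7,H \right)} = \frac{1819}{4} - 2 = \frac{1811}{4}$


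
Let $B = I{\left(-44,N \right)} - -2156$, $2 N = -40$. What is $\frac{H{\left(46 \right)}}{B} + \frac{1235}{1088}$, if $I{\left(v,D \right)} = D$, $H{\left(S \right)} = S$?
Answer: $\frac{336001}{290496} \approx 1.1566$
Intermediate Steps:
$N = -20$ ($N = \frac{1}{2} \left(-40\right) = -20$)
$B = 2136$ ($B = -20 - -2156 = -20 + 2156 = 2136$)
$\frac{H{\left(46 \right)}}{B} + \frac{1235}{1088} = \frac{46}{2136} + \frac{1235}{1088} = 46 \cdot \frac{1}{2136} + 1235 \cdot \frac{1}{1088} = \frac{23}{1068} + \frac{1235}{1088} = \frac{336001}{290496}$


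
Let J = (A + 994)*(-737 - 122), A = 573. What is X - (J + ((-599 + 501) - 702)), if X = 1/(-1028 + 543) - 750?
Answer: 652859954/485 ≈ 1.3461e+6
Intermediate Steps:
J = -1346053 (J = (573 + 994)*(-737 - 122) = 1567*(-859) = -1346053)
X = -363751/485 (X = 1/(-485) - 750 = -1/485 - 750 = -363751/485 ≈ -750.00)
X - (J + ((-599 + 501) - 702)) = -363751/485 - (-1346053 + ((-599 + 501) - 702)) = -363751/485 - (-1346053 + (-98 - 702)) = -363751/485 - (-1346053 - 800) = -363751/485 - 1*(-1346853) = -363751/485 + 1346853 = 652859954/485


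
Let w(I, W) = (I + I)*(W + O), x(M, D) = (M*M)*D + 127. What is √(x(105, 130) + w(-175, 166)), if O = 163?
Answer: √1318227 ≈ 1148.1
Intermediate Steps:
x(M, D) = 127 + D*M² (x(M, D) = M²*D + 127 = D*M² + 127 = 127 + D*M²)
w(I, W) = 2*I*(163 + W) (w(I, W) = (I + I)*(W + 163) = (2*I)*(163 + W) = 2*I*(163 + W))
√(x(105, 130) + w(-175, 166)) = √((127 + 130*105²) + 2*(-175)*(163 + 166)) = √((127 + 130*11025) + 2*(-175)*329) = √((127 + 1433250) - 115150) = √(1433377 - 115150) = √1318227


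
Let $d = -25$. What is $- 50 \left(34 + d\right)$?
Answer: $-450$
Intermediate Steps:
$- 50 \left(34 + d\right) = - 50 \left(34 - 25\right) = \left(-50\right) 9 = -450$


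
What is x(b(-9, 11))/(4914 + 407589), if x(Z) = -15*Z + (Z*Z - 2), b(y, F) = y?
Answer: 214/412503 ≈ 0.00051878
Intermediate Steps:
x(Z) = -2 + Z**2 - 15*Z (x(Z) = -15*Z + (Z**2 - 2) = -15*Z + (-2 + Z**2) = -2 + Z**2 - 15*Z)
x(b(-9, 11))/(4914 + 407589) = (-2 + (-9)**2 - 15*(-9))/(4914 + 407589) = (-2 + 81 + 135)/412503 = 214*(1/412503) = 214/412503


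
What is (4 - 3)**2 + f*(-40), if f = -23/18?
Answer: 469/9 ≈ 52.111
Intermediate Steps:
f = -23/18 (f = -23*1/18 = -23/18 ≈ -1.2778)
(4 - 3)**2 + f*(-40) = (4 - 3)**2 - 23/18*(-40) = 1**2 + 460/9 = 1 + 460/9 = 469/9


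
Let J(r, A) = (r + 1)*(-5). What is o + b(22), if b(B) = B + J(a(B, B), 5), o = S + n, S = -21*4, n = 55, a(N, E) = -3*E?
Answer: 318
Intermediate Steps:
S = -84
J(r, A) = -5 - 5*r (J(r, A) = (1 + r)*(-5) = -5 - 5*r)
o = -29 (o = -84 + 55 = -29)
b(B) = -5 + 16*B (b(B) = B + (-5 - (-15)*B) = B + (-5 + 15*B) = -5 + 16*B)
o + b(22) = -29 + (-5 + 16*22) = -29 + (-5 + 352) = -29 + 347 = 318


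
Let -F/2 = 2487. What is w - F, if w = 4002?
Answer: 8976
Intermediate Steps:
F = -4974 (F = -2*2487 = -4974)
w - F = 4002 - 1*(-4974) = 4002 + 4974 = 8976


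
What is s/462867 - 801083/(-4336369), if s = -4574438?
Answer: -19465656250661/2007162109923 ≈ -9.6981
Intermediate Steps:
s/462867 - 801083/(-4336369) = -4574438/462867 - 801083/(-4336369) = -4574438*1/462867 - 801083*(-1/4336369) = -4574438/462867 + 801083/4336369 = -19465656250661/2007162109923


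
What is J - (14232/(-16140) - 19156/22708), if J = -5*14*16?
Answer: -8538658673/7635565 ≈ -1118.3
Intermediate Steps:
J = -1120 (J = -70*16 = -1120)
J - (14232/(-16140) - 19156/22708) = -1120 - (14232/(-16140) - 19156/22708) = -1120 - (14232*(-1/16140) - 19156*1/22708) = -1120 - (-1186/1345 - 4789/5677) = -1120 - 1*(-13174127/7635565) = -1120 + 13174127/7635565 = -8538658673/7635565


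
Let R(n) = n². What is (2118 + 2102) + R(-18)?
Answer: 4544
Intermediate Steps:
(2118 + 2102) + R(-18) = (2118 + 2102) + (-18)² = 4220 + 324 = 4544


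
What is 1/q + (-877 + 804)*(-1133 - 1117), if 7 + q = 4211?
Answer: 690507001/4204 ≈ 1.6425e+5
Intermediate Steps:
q = 4204 (q = -7 + 4211 = 4204)
1/q + (-877 + 804)*(-1133 - 1117) = 1/4204 + (-877 + 804)*(-1133 - 1117) = 1/4204 - 73*(-2250) = 1/4204 + 164250 = 690507001/4204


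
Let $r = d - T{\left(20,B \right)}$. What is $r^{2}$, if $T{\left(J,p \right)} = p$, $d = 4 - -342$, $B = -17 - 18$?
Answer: $145161$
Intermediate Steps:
$B = -35$
$d = 346$ ($d = 4 + 342 = 346$)
$r = 381$ ($r = 346 - -35 = 346 + 35 = 381$)
$r^{2} = 381^{2} = 145161$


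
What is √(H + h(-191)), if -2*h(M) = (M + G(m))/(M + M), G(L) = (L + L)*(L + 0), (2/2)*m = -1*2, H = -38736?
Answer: I*√5652547017/382 ≈ 196.82*I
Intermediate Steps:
m = -2 (m = -1*2 = -2)
G(L) = 2*L² (G(L) = (2*L)*L = 2*L²)
h(M) = -(8 + M)/(4*M) (h(M) = -(M + 2*(-2)²)/(2*(M + M)) = -(M + 2*4)/(2*(2*M)) = -(M + 8)*1/(2*M)/2 = -(8 + M)*1/(2*M)/2 = -(8 + M)/(4*M))
√(H + h(-191)) = √(-38736 + (¼)*(-8 - 1*(-191))/(-191)) = √(-38736 + (¼)*(-1/191)*(-8 + 191)) = √(-38736 + (¼)*(-1/191)*183) = √(-38736 - 183/764) = √(-29594487/764) = I*√5652547017/382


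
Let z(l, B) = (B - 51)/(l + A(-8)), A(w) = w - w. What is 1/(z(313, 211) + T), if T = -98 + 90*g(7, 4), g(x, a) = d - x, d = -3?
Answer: -313/312214 ≈ -0.0010025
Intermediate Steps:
A(w) = 0
g(x, a) = -3 - x
z(l, B) = (-51 + B)/l (z(l, B) = (B - 51)/(l + 0) = (-51 + B)/l)
T = -998 (T = -98 + 90*(-3 - 1*7) = -98 + 90*(-3 - 7) = -98 + 90*(-10) = -98 - 900 = -998)
1/(z(313, 211) + T) = 1/((-51 + 211)/313 - 998) = 1/((1/313)*160 - 998) = 1/(160/313 - 998) = 1/(-312214/313) = -313/312214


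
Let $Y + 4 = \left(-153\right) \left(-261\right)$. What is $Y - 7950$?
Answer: $31979$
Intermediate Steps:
$Y = 39929$ ($Y = -4 - -39933 = -4 + 39933 = 39929$)
$Y - 7950 = 39929 - 7950 = 31979$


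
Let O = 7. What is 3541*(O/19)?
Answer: 24787/19 ≈ 1304.6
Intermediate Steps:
3541*(O/19) = 3541*(7/19) = 24787/19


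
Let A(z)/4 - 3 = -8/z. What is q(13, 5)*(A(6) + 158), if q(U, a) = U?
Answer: 6422/3 ≈ 2140.7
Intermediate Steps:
A(z) = 12 - 32/z (A(z) = 12 + 4*(-8/z) = 12 - 32/z)
q(13, 5)*(A(6) + 158) = 13*((12 - 32/6) + 158) = 13*((12 - 32*⅙) + 158) = 13*((12 - 16/3) + 158) = 13*(20/3 + 158) = 13*(494/3) = 6422/3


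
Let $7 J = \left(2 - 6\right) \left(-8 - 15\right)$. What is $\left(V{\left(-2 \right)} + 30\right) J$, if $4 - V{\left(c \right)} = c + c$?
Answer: $\frac{3496}{7} \approx 499.43$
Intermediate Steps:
$V{\left(c \right)} = 4 - 2 c$ ($V{\left(c \right)} = 4 - \left(c + c\right) = 4 - 2 c$)
$J = \frac{92}{7}$ ($J = \frac{\left(2 - 6\right) \left(-8 - 15\right)}{7} = \frac{\left(-4\right) \left(-23\right)}{7} = \frac{1}{7} \cdot 92 = \frac{92}{7} \approx 13.143$)
$\left(V{\left(-2 \right)} + 30\right) J = \left(\left(4 - -4\right) + 30\right) \frac{92}{7} = \left(\left(4 + 4\right) + 30\right) \frac{92}{7} = \left(8 + 30\right) \frac{92}{7} = 38 \cdot \frac{92}{7} = \frac{3496}{7}$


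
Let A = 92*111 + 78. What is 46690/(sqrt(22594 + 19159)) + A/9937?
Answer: 10290/9937 + 46690*sqrt(41753)/41753 ≈ 229.53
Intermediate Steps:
A = 10290 (A = 10212 + 78 = 10290)
46690/(sqrt(22594 + 19159)) + A/9937 = 46690/(sqrt(22594 + 19159)) + 10290/9937 = 46690/(sqrt(41753)) + 10290*(1/9937) = 46690*(sqrt(41753)/41753) + 10290/9937 = 46690*sqrt(41753)/41753 + 10290/9937 = 10290/9937 + 46690*sqrt(41753)/41753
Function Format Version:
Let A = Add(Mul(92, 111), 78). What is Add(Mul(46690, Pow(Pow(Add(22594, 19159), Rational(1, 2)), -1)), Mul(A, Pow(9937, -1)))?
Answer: Add(Rational(10290, 9937), Mul(Rational(46690, 41753), Pow(41753, Rational(1, 2)))) ≈ 229.53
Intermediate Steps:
A = 10290 (A = Add(10212, 78) = 10290)
Add(Mul(46690, Pow(Pow(Add(22594, 19159), Rational(1, 2)), -1)), Mul(A, Pow(9937, -1))) = Add(Mul(46690, Pow(Pow(Add(22594, 19159), Rational(1, 2)), -1)), Mul(10290, Pow(9937, -1))) = Add(Mul(46690, Pow(Pow(41753, Rational(1, 2)), -1)), Mul(10290, Rational(1, 9937))) = Add(Mul(46690, Mul(Rational(1, 41753), Pow(41753, Rational(1, 2)))), Rational(10290, 9937)) = Add(Mul(Rational(46690, 41753), Pow(41753, Rational(1, 2))), Rational(10290, 9937)) = Add(Rational(10290, 9937), Mul(Rational(46690, 41753), Pow(41753, Rational(1, 2))))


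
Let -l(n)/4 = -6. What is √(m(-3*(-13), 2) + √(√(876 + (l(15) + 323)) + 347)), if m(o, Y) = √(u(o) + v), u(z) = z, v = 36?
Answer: √(√(347 + √1223) + 5*√3) ≈ 5.3108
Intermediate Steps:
l(n) = 24 (l(n) = -4*(-6) = 24)
m(o, Y) = √(36 + o) (m(o, Y) = √(o + 36) = √(36 + o))
√(m(-3*(-13), 2) + √(√(876 + (l(15) + 323)) + 347)) = √(√(36 - 3*(-13)) + √(√(876 + (24 + 323)) + 347)) = √(√(36 + 39) + √(√(876 + 347) + 347)) = √(√75 + √(√1223 + 347)) = √(5*√3 + √(347 + √1223)) = √(√(347 + √1223) + 5*√3)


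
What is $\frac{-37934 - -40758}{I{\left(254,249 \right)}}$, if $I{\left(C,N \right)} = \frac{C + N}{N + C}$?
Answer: $2824$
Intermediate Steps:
$I{\left(C,N \right)} = 1$ ($I{\left(C,N \right)} = \frac{C + N}{C + N} = 1$)
$\frac{-37934 - -40758}{I{\left(254,249 \right)}} = \frac{-37934 - -40758}{1} = \left(-37934 + 40758\right) 1 = 2824 \cdot 1 = 2824$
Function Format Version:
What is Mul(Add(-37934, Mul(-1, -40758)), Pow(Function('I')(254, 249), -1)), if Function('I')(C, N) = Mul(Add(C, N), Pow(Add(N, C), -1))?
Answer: 2824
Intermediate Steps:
Function('I')(C, N) = 1 (Function('I')(C, N) = Mul(Add(C, N), Pow(Add(C, N), -1)) = 1)
Mul(Add(-37934, Mul(-1, -40758)), Pow(Function('I')(254, 249), -1)) = Mul(Add(-37934, Mul(-1, -40758)), Pow(1, -1)) = Mul(Add(-37934, 40758), 1) = Mul(2824, 1) = 2824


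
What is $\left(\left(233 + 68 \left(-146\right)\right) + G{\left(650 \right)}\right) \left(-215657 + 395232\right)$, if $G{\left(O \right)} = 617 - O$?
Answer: $-1746905600$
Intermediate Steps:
$\left(\left(233 + 68 \left(-146\right)\right) + G{\left(650 \right)}\right) \left(-215657 + 395232\right) = \left(\left(233 + 68 \left(-146\right)\right) + \left(617 - 650\right)\right) \left(-215657 + 395232\right) = \left(\left(233 - 9928\right) + \left(617 - 650\right)\right) 179575 = \left(-9695 - 33\right) 179575 = \left(-9728\right) 179575 = -1746905600$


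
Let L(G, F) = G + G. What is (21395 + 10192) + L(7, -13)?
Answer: 31601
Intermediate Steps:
L(G, F) = 2*G
(21395 + 10192) + L(7, -13) = (21395 + 10192) + 2*7 = 31587 + 14 = 31601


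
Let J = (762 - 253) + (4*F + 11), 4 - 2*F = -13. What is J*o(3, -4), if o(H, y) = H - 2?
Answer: 554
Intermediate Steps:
F = 17/2 (F = 2 - ½*(-13) = 2 + 13/2 = 17/2 ≈ 8.5000)
o(H, y) = -2 + H
J = 554 (J = (762 - 253) + (4*(17/2) + 11) = 509 + (34 + 11) = 509 + 45 = 554)
J*o(3, -4) = 554*(-2 + 3) = 554*1 = 554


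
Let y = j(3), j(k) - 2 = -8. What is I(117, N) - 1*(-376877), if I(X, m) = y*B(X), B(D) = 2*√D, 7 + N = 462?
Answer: 376877 - 36*√13 ≈ 3.7675e+5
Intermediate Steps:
N = 455 (N = -7 + 462 = 455)
j(k) = -6 (j(k) = 2 - 8 = -6)
y = -6
I(X, m) = -12*√X
I(117, N) - 1*(-376877) = -36*√13 - 1*(-376877) = -36*√13 + 376877 = 376877 - 36*√13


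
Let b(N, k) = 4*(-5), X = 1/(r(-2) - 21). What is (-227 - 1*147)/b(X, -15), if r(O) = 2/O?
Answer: 187/10 ≈ 18.700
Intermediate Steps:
X = -1/22 (X = 1/(2/(-2) - 21) = 1/(2*(-½) - 21) = 1/(-1 - 21) = 1/(-22) = -1/22 ≈ -0.045455)
b(N, k) = -20
(-227 - 1*147)/b(X, -15) = (-227 - 1*147)/(-20) = (-227 - 147)*(-1/20) = -374*(-1/20) = 187/10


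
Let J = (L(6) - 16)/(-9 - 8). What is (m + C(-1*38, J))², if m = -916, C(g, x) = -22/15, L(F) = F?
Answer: 189392644/225 ≈ 8.4175e+5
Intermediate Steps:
J = 10/17 (J = (6 - 16)/(-9 - 8) = -10/(-17) = -10*(-1/17) = 10/17 ≈ 0.58823)
C(g, x) = -22/15 (C(g, x) = -22*1/15 = -22/15)
(m + C(-1*38, J))² = (-916 - 22/15)² = (-13762/15)² = 189392644/225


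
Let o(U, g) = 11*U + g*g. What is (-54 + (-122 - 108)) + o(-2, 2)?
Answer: -302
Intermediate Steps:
o(U, g) = g² + 11*U (o(U, g) = 11*U + g² = g² + 11*U)
(-54 + (-122 - 108)) + o(-2, 2) = (-54 + (-122 - 108)) + (2² + 11*(-2)) = (-54 - 230) + (4 - 22) = -284 - 18 = -302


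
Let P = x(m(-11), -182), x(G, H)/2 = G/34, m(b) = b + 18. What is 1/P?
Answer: 17/7 ≈ 2.4286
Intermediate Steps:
m(b) = 18 + b
x(G, H) = G/17 (x(G, H) = 2*(G/34) = G/17)
P = 7/17 (P = (18 - 11)/17 = (1/17)*7 = 7/17 ≈ 0.41176)
1/P = 1/(7/17) = 17/7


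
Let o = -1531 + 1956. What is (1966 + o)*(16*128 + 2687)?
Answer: 11321385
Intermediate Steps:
o = 425
(1966 + o)*(16*128 + 2687) = (1966 + 425)*(16*128 + 2687) = 2391*(2048 + 2687) = 2391*4735 = 11321385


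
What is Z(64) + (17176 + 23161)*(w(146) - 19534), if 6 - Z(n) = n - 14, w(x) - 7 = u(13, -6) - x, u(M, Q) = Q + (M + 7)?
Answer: -792985127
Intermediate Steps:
u(M, Q) = 7 + M + Q (u(M, Q) = Q + (7 + M) = 7 + M + Q)
w(x) = 21 - x (w(x) = 7 + ((7 + 13 - 6) - x) = 7 + (14 - x) = 21 - x)
Z(n) = 20 - n (Z(n) = 6 - (n - 14) = 6 - (-14 + n) = 6 + (14 - n) = 20 - n)
Z(64) + (17176 + 23161)*(w(146) - 19534) = (20 - 1*64) + (17176 + 23161)*((21 - 1*146) - 19534) = (20 - 64) + 40337*((21 - 146) - 19534) = -44 + 40337*(-125 - 19534) = -44 + 40337*(-19659) = -44 - 792985083 = -792985127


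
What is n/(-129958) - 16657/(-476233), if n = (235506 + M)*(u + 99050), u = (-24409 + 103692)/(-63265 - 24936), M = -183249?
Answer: -217414060017049774121/5458785310763014 ≈ -39828.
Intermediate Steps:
u = -79283/88201 (u = 79283/(-88201) = 79283*(-1/88201) = -79283/88201 ≈ -0.89889)
n = 456529158934119/88201 (n = (235506 - 183249)*(-79283/88201 + 99050) = 52257*(8736229767/88201) = 456529158934119/88201 ≈ 5.1760e+9)
n/(-129958) - 16657/(-476233) = (456529158934119/88201)/(-129958) - 16657/(-476233) = (456529158934119/88201)*(-1/129958) - 16657*(-1/476233) = -456529158934119/11462425558 + 16657/476233 = -217414060017049774121/5458785310763014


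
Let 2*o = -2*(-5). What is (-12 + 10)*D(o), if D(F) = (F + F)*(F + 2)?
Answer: -140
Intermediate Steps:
o = 5 (o = (-2*(-5))/2 = (1/2)*10 = 5)
D(F) = 2*F*(2 + F) (D(F) = (2*F)*(2 + F) = 2*F*(2 + F))
(-12 + 10)*D(o) = (-12 + 10)*(2*5*(2 + 5)) = -4*5*7 = -2*70 = -140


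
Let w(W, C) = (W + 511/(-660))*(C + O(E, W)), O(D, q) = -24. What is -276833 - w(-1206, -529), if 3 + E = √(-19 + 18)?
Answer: -623158243/660 ≈ -9.4418e+5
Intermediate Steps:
E = -3 + I (E = -3 + √(-19 + 18) = -3 + √(-1) = -3 + I ≈ -3.0 + 1.0*I)
w(W, C) = (-24 + C)*(-511/660 + W) (w(W, C) = (W + 511/(-660))*(C - 24) = (W + 511*(-1/660))*(-24 + C) = (W - 511/660)*(-24 + C) = (-511/660 + W)*(-24 + C) = (-24 + C)*(-511/660 + W))
-276833 - w(-1206, -529) = -276833 - (1022/55 - 24*(-1206) - 511/660*(-529) - 529*(-1206)) = -276833 - (1022/55 + 28944 + 270319/660 + 637974) = -276833 - 1*440448463/660 = -276833 - 440448463/660 = -623158243/660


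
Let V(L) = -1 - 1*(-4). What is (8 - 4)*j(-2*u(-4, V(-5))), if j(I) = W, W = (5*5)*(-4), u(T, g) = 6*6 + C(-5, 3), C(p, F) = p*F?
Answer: -400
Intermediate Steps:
C(p, F) = F*p
V(L) = 3 (V(L) = -1 + 4 = 3)
u(T, g) = 21 (u(T, g) = 6*6 + 3*(-5) = 36 - 15 = 21)
W = -100 (W = 25*(-4) = -100)
j(I) = -100
(8 - 4)*j(-2*u(-4, V(-5))) = (8 - 4)*(-100) = 4*(-100) = -400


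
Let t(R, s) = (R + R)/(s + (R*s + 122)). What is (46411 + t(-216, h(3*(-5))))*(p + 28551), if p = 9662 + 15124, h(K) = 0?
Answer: 150989313135/61 ≈ 2.4752e+9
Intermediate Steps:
p = 24786
t(R, s) = 2*R/(122 + s + R*s) (t(R, s) = (2*R)/(s + (122 + R*s)) = (2*R)/(122 + s + R*s) = 2*R/(122 + s + R*s))
(46411 + t(-216, h(3*(-5))))*(p + 28551) = (46411 + 2*(-216)/(122 + 0 - 216*0))*(24786 + 28551) = (46411 + 2*(-216)/(122 + 0 + 0))*53337 = (46411 + 2*(-216)/122)*53337 = (46411 + 2*(-216)*(1/122))*53337 = (46411 - 216/61)*53337 = (2830855/61)*53337 = 150989313135/61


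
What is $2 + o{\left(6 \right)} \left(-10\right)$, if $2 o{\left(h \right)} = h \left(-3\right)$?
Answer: $92$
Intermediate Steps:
$o{\left(h \right)} = - \frac{3 h}{2}$ ($o{\left(h \right)} = \frac{h \left(-3\right)}{2} = \frac{\left(-3\right) h}{2} = - \frac{3 h}{2}$)
$2 + o{\left(6 \right)} \left(-10\right) = 2 + \left(- \frac{3}{2}\right) 6 \left(-10\right) = 2 - -90 = 2 + 90 = 92$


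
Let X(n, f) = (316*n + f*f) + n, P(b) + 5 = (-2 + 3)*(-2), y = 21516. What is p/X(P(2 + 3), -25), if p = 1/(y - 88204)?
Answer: 1/106300672 ≈ 9.4073e-9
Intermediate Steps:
P(b) = -7 (P(b) = -5 + (-2 + 3)*(-2) = -5 + 1*(-2) = -5 - 2 = -7)
p = -1/66688 (p = 1/(21516 - 88204) = 1/(-66688) = -1/66688 ≈ -1.4995e-5)
X(n, f) = f² + 317*n (X(n, f) = (316*n + f²) + n = (f² + 316*n) + n = f² + 317*n)
p/X(P(2 + 3), -25) = -1/(66688*((-25)² + 317*(-7))) = -1/(66688*(625 - 2219)) = -1/66688/(-1594) = -1/66688*(-1/1594) = 1/106300672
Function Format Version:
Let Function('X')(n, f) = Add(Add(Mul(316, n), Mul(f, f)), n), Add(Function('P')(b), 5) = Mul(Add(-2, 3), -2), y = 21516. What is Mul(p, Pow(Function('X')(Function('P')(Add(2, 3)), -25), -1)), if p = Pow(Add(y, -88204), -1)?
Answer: Rational(1, 106300672) ≈ 9.4073e-9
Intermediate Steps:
Function('P')(b) = -7 (Function('P')(b) = Add(-5, Mul(Add(-2, 3), -2)) = Add(-5, Mul(1, -2)) = Add(-5, -2) = -7)
p = Rational(-1, 66688) (p = Pow(Add(21516, -88204), -1) = Pow(-66688, -1) = Rational(-1, 66688) ≈ -1.4995e-5)
Function('X')(n, f) = Add(Pow(f, 2), Mul(317, n)) (Function('X')(n, f) = Add(Add(Mul(316, n), Pow(f, 2)), n) = Add(Add(Pow(f, 2), Mul(316, n)), n) = Add(Pow(f, 2), Mul(317, n)))
Mul(p, Pow(Function('X')(Function('P')(Add(2, 3)), -25), -1)) = Mul(Rational(-1, 66688), Pow(Add(Pow(-25, 2), Mul(317, -7)), -1)) = Mul(Rational(-1, 66688), Pow(Add(625, -2219), -1)) = Mul(Rational(-1, 66688), Pow(-1594, -1)) = Mul(Rational(-1, 66688), Rational(-1, 1594)) = Rational(1, 106300672)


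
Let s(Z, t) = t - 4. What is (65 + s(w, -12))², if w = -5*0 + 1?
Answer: 2401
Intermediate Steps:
w = 1 (w = 0 + 1 = 1)
s(Z, t) = -4 + t
(65 + s(w, -12))² = (65 + (-4 - 12))² = (65 - 16)² = 49² = 2401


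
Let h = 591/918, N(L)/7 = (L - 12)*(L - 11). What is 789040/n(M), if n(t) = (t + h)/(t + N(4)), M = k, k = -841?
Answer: 108409361760/257149 ≈ 4.2158e+5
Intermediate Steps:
N(L) = 7*(-12 + L)*(-11 + L) (N(L) = 7*((L - 12)*(L - 11)) = 7*((-12 + L)*(-11 + L)) = 7*(-12 + L)*(-11 + L))
h = 197/306 (h = 591*(1/918) = 197/306 ≈ 0.64379)
M = -841
n(t) = (197/306 + t)/(392 + t) (n(t) = (t + 197/306)/(t + (924 - 161*4 + 7*4²)) = (197/306 + t)/(t + (924 - 644 + 7*16)) = (197/306 + t)/(t + (924 - 644 + 112)) = (197/306 + t)/(t + 392) = (197/306 + t)/(392 + t))
789040/n(M) = 789040/(((197/306 - 841)/(392 - 841))) = 789040/((-257149/306/(-449))) = 789040/((-1/449*(-257149/306))) = 789040/(257149/137394) = 789040*(137394/257149) = 108409361760/257149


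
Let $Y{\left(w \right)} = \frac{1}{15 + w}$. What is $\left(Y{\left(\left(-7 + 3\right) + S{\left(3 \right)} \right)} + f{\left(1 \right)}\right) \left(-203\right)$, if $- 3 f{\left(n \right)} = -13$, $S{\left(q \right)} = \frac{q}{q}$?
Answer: $- \frac{10759}{12} \approx -896.58$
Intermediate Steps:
$S{\left(q \right)} = 1$
$f{\left(n \right)} = \frac{13}{3}$ ($f{\left(n \right)} = \left(- \frac{1}{3}\right) \left(-13\right) = \frac{13}{3}$)
$\left(Y{\left(\left(-7 + 3\right) + S{\left(3 \right)} \right)} + f{\left(1 \right)}\right) \left(-203\right) = \left(\frac{1}{15 + \left(\left(-7 + 3\right) + 1\right)} + \frac{13}{3}\right) \left(-203\right) = \left(\frac{1}{15 + \left(-4 + 1\right)} + \frac{13}{3}\right) \left(-203\right) = \left(\frac{1}{15 - 3} + \frac{13}{3}\right) \left(-203\right) = \left(\frac{1}{12} + \frac{13}{3}\right) \left(-203\right) = \frac{53}{12} \left(-203\right) = - \frac{10759}{12}$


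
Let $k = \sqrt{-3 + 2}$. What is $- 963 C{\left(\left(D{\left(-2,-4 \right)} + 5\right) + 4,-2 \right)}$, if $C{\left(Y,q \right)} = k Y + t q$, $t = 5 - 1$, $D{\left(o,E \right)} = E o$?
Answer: $7704 - 16371 i \approx 7704.0 - 16371.0 i$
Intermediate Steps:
$k = i$ ($k = \sqrt{-1} = i \approx 1.0 i$)
$t = 4$
$C{\left(Y,q \right)} = 4 q + i Y$ ($C{\left(Y,q \right)} = i Y + 4 q = 4 q + i Y$)
$- 963 C{\left(\left(D{\left(-2,-4 \right)} + 5\right) + 4,-2 \right)} = - 963 \left(4 \left(-2\right) + i \left(\left(\left(-4\right) \left(-2\right) + 5\right) + 4\right)\right) = - 963 \left(-8 + i \left(\left(8 + 5\right) + 4\right)\right) = - 963 \left(-8 + i \left(13 + 4\right)\right) = - 963 \left(-8 + i 17\right) = - 963 \left(-8 + 17 i\right) = 7704 - 16371 i$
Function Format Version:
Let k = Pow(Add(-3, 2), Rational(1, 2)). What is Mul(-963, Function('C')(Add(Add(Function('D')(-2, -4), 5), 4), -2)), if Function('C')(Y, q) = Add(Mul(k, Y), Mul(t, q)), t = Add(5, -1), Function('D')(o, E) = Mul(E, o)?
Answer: Add(7704, Mul(-16371, I)) ≈ Add(7704.0, Mul(-16371., I))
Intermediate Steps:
k = I (k = Pow(-1, Rational(1, 2)) = I ≈ Mul(1.0000, I))
t = 4
Function('C')(Y, q) = Add(Mul(4, q), Mul(I, Y)) (Function('C')(Y, q) = Add(Mul(I, Y), Mul(4, q)) = Add(Mul(4, q), Mul(I, Y)))
Mul(-963, Function('C')(Add(Add(Function('D')(-2, -4), 5), 4), -2)) = Mul(-963, Add(Mul(4, -2), Mul(I, Add(Add(Mul(-4, -2), 5), 4)))) = Mul(-963, Add(-8, Mul(I, Add(Add(8, 5), 4)))) = Mul(-963, Add(-8, Mul(I, Add(13, 4)))) = Mul(-963, Add(-8, Mul(I, 17))) = Mul(-963, Add(-8, Mul(17, I))) = Add(7704, Mul(-16371, I))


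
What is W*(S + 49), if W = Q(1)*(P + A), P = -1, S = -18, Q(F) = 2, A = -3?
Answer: -248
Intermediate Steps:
W = -8 (W = 2*(-1 - 3) = 2*(-4) = -8)
W*(S + 49) = -8*(-18 + 49) = -8*31 = -248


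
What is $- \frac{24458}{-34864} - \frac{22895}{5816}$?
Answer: $- \frac{20498861}{6336532} \approx -3.235$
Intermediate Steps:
$- \frac{24458}{-34864} - \frac{22895}{5816} = \left(-24458\right) \left(- \frac{1}{34864}\right) - \frac{22895}{5816} = \frac{12229}{17432} - \frac{22895}{5816} = - \frac{20498861}{6336532}$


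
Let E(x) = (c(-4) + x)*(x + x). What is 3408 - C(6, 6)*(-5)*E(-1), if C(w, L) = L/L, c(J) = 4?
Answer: 3378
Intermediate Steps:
E(x) = 2*x*(4 + x) (E(x) = (4 + x)*(x + x) = (4 + x)*(2*x) = 2*x*(4 + x))
C(w, L) = 1
3408 - C(6, 6)*(-5)*E(-1) = 3408 - 1*(-5)*2*(-1)*(4 - 1) = 3408 - (-5)*2*(-1)*3 = 3408 - (-5)*(-6) = 3408 - 1*30 = 3408 - 30 = 3378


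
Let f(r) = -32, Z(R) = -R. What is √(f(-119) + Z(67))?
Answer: 3*I*√11 ≈ 9.9499*I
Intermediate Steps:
√(f(-119) + Z(67)) = √(-32 - 1*67) = √(-32 - 67) = √(-99) = 3*I*√11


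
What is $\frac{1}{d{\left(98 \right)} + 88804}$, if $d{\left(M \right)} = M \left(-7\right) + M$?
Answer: $\frac{1}{88216} \approx 1.1336 \cdot 10^{-5}$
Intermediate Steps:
$d{\left(M \right)} = - 6 M$ ($d{\left(M \right)} = - 7 M + M = - 6 M$)
$\frac{1}{d{\left(98 \right)} + 88804} = \frac{1}{\left(-6\right) 98 + 88804} = \frac{1}{-588 + 88804} = \frac{1}{88216}$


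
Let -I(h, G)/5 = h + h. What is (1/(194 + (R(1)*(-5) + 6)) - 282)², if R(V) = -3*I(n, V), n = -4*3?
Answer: 318094872001/4000000 ≈ 79524.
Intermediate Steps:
n = -12
I(h, G) = -10*h (I(h, G) = -5*(h + h) = -10*h)
R(V) = -360 (R(V) = -(-30)*(-12) = -3*120 = -360)
(1/(194 + (R(1)*(-5) + 6)) - 282)² = (1/(194 + (-360*(-5) + 6)) - 282)² = (1/(194 + (1800 + 6)) - 282)² = (1/(194 + 1806) - 282)² = (1/2000 - 282)² = (-563999/2000)² = 318094872001/4000000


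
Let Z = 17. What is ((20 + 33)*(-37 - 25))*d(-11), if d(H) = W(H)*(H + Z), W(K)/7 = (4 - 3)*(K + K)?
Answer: 3036264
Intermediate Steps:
W(K) = 14*K (W(K) = 7*((4 - 3)*(K + K)) = 7*(1*(2*K)) = 7*(2*K) = 14*K)
d(H) = 14*H*(17 + H) (d(H) = (14*H)*(H + 17) = (14*H)*(17 + H) = 14*H*(17 + H))
((20 + 33)*(-37 - 25))*d(-11) = ((20 + 33)*(-37 - 25))*(14*(-11)*(17 - 11)) = (53*(-62))*(14*(-11)*6) = -3286*(-924) = 3036264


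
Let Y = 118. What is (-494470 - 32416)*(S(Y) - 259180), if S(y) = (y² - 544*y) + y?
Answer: 162981646380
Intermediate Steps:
S(y) = y² - 543*y
(-494470 - 32416)*(S(Y) - 259180) = (-494470 - 32416)*(118*(-543 + 118) - 259180) = -526886*(118*(-425) - 259180) = -526886*(-50150 - 259180) = -526886*(-309330) = 162981646380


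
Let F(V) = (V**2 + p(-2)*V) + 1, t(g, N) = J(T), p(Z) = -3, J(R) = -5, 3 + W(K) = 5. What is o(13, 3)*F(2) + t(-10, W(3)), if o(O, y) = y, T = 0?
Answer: -8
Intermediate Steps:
W(K) = 2 (W(K) = -3 + 5 = 2)
t(g, N) = -5
F(V) = 1 + V**2 - 3*V (F(V) = (V**2 - 3*V) + 1 = 1 + V**2 - 3*V)
o(13, 3)*F(2) + t(-10, W(3)) = 3*(1 + 2**2 - 3*2) - 5 = 3*(1 + 4 - 6) - 5 = 3*(-1) - 5 = -3 - 5 = -8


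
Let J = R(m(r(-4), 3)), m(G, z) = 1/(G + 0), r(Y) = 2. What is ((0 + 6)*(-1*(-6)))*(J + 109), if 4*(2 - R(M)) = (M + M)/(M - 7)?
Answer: 51966/13 ≈ 3997.4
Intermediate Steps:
m(G, z) = 1/G
R(M) = 2 - M/(2*(-7 + M)) (R(M) = 2 - (M + M)/(4*(M - 7)) = 2 - 2*M/(4*(-7 + M)) = 2 - M/(2*(-7 + M)))
J = 53/26 (J = (-28 + 3/2)/(2*(-7 + 1/2)) = (-28 + 3*(½))/(2*(-7 + ½)) = (-28 + 3/2)/(2*(-13/2)) = (½)*(-2/13)*(-53/2) = 53/26 ≈ 2.0385)
((0 + 6)*(-1*(-6)))*(J + 109) = ((0 + 6)*(-1*(-6)))*(53/26 + 109) = (6*6)*(2887/26) = 36*(2887/26) = 51966/13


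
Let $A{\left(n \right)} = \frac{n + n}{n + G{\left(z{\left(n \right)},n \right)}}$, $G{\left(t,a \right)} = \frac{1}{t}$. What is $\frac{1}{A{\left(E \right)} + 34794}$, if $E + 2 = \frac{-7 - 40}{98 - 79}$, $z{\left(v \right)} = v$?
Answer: $\frac{3793}{131980867} \approx 2.8739 \cdot 10^{-5}$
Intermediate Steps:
$E = - \frac{85}{19}$ ($E = -2 + \frac{-7 - 40}{98 - 79} = -2 - \frac{47}{19} = - \frac{85}{19} \approx -4.4737$)
$A{\left(n \right)} = \frac{2 n}{n + \frac{1}{n}}$ ($A{\left(n \right)} = \frac{n + n}{n + \frac{1}{n}} = \frac{2 n}{n + \frac{1}{n}}$)
$\frac{1}{A{\left(E \right)} + 34794} = \frac{1}{\frac{2 \left(- \frac{85}{19}\right)^{2}}{1 + \left(- \frac{85}{19}\right)^{2}} + 34794} = \frac{1}{2 \cdot \frac{7225}{361} \frac{1}{1 + \frac{7225}{361}} + 34794} = \frac{1}{2 \cdot \frac{7225}{361} \frac{1}{\frac{7586}{361}} + 34794} = \frac{1}{2 \cdot \frac{7225}{361} \cdot \frac{361}{7586} + 34794} = \frac{1}{\frac{7225}{3793} + 34794} = \frac{1}{\frac{131980867}{3793}} = \frac{3793}{131980867}$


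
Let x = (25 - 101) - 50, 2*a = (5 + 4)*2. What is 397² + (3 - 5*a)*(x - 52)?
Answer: 165085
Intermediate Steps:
a = 9 (a = ((5 + 4)*2)/2 = (9*2)/2 = (½)*18 = 9)
x = -126 (x = -76 - 50 = -126)
397² + (3 - 5*a)*(x - 52) = 397² + (3 - 5*9)*(-126 - 52) = 157609 + (3 - 45)*(-178) = 157609 - 42*(-178) = 157609 + 7476 = 165085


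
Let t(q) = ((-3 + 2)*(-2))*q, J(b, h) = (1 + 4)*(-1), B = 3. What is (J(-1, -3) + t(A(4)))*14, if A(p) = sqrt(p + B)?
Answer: -70 + 28*sqrt(7) ≈ 4.0810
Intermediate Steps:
J(b, h) = -5 (J(b, h) = 5*(-1) = -5)
A(p) = sqrt(3 + p) (A(p) = sqrt(p + 3) = sqrt(3 + p))
t(q) = 2*q (t(q) = (-1*(-2))*q = 2*q)
(J(-1, -3) + t(A(4)))*14 = (-5 + 2*sqrt(3 + 4))*14 = (-5 + 2*sqrt(7))*14 = -70 + 28*sqrt(7)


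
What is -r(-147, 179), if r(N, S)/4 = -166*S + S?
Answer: 118140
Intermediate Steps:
r(N, S) = -660*S (r(N, S) = 4*(-166*S + S) = 4*(-165*S) = -660*S)
-r(-147, 179) = -(-660)*179 = -1*(-118140) = 118140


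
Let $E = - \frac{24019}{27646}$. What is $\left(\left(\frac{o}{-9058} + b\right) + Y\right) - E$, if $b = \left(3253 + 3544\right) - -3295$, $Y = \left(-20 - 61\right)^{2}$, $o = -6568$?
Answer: $\frac{2085300618817}{125208734} \approx 16655.0$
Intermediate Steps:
$E = - \frac{24019}{27646}$ ($E = \left(-24019\right) \frac{1}{27646} = - \frac{24019}{27646} \approx -0.86881$)
$Y = 6561$ ($Y = \left(-81\right)^{2} = 6561$)
$b = 10092$ ($b = 6797 + 3295 = 10092$)
$\left(\left(\frac{o}{-9058} + b\right) + Y\right) - E = \left(\left(- \frac{6568}{-9058} + 10092\right) + 6561\right) - - \frac{24019}{27646} = \left(\left(\left(-6568\right) \left(- \frac{1}{9058}\right) + 10092\right) + 6561\right) + \frac{24019}{27646} = \left(\left(\frac{3284}{4529} + 10092\right) + 6561\right) + \frac{24019}{27646} = \left(\frac{45709952}{4529} + 6561\right) + \frac{24019}{27646} = \frac{75424721}{4529} + \frac{24019}{27646} = \frac{2085300618817}{125208734}$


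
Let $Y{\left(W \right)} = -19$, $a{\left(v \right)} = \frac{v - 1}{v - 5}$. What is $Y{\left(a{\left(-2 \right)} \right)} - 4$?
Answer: $-23$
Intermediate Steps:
$a{\left(v \right)} = \frac{-1 + v}{-5 + v}$
$Y{\left(a{\left(-2 \right)} \right)} - 4 = -19 - 4 = -23$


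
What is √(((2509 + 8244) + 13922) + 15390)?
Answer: √40065 ≈ 200.16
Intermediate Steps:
√(((2509 + 8244) + 13922) + 15390) = √((10753 + 13922) + 15390) = √(24675 + 15390) = √40065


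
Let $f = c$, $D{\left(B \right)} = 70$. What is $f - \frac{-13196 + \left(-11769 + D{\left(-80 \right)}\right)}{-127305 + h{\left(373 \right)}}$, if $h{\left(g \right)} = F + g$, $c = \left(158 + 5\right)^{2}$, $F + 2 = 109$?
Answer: $\frac{673917706}{25365} \approx 26569.0$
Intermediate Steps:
$F = 107$ ($F = -2 + 109 = 107$)
$c = 26569$ ($c = 163^{2} = 26569$)
$f = 26569$
$h{\left(g \right)} = 107 + g$
$f - \frac{-13196 + \left(-11769 + D{\left(-80 \right)}\right)}{-127305 + h{\left(373 \right)}} = 26569 - \frac{-13196 + \left(-11769 + 70\right)}{-127305 + \left(107 + 373\right)} = 26569 - \frac{-13196 - 11699}{-127305 + 480} = 26569 - - \frac{24895}{-126825} = 26569 - \left(-24895\right) \left(- \frac{1}{126825}\right) = 26569 - \frac{4979}{25365} = \frac{673917706}{25365}$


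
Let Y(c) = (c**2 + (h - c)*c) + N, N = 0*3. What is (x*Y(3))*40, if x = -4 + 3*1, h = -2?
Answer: 240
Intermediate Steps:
N = 0
x = -1 (x = -4 + 3 = -1)
Y(c) = c**2 + c*(-2 - c) (Y(c) = (c**2 + (-2 - c)*c) + 0 = (c**2 + c*(-2 - c)) + 0 = c**2 + c*(-2 - c))
(x*Y(3))*40 = -(-2)*3*40 = -1*(-6)*40 = 6*40 = 240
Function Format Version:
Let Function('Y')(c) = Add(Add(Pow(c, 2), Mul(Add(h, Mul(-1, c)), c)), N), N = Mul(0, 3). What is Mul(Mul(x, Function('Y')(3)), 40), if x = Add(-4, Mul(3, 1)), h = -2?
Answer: 240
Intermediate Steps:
N = 0
x = -1 (x = Add(-4, 3) = -1)
Function('Y')(c) = Add(Pow(c, 2), Mul(c, Add(-2, Mul(-1, c)))) (Function('Y')(c) = Add(Add(Pow(c, 2), Mul(Add(-2, Mul(-1, c)), c)), 0) = Add(Add(Pow(c, 2), Mul(c, Add(-2, Mul(-1, c)))), 0) = Add(Pow(c, 2), Mul(c, Add(-2, Mul(-1, c)))))
Mul(Mul(x, Function('Y')(3)), 40) = Mul(Mul(-1, Mul(-2, 3)), 40) = Mul(Mul(-1, -6), 40) = Mul(6, 40) = 240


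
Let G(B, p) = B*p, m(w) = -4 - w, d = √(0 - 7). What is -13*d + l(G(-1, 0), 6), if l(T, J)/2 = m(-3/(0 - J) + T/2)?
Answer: -9 - 13*I*√7 ≈ -9.0 - 34.395*I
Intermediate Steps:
d = I*√7 (d = √(-7) = I*√7 ≈ 2.6458*I)
l(T, J) = -8 - T - 6/J (l(T, J) = 2*(-4 - (-3/(0 - J) + T/2)) = 2*(-4 - (-3*(-1/J) + T*(½))) = 2*(-4 - (-(-3)/J + T/2)) = 2*(-4 - (3/J + T/2)) = 2*(-4 - (T/2 + 3/J)) = 2*(-4 + (-3/J - T/2)) = 2*(-4 - 3/J - T/2) = -8 - T - 6/J)
-13*d + l(G(-1, 0), 6) = -13*I*√7 + (-8 - (-1)*0 - 6/6) = -13*I*√7 + (-8 - 1*0 - 6*⅙) = -13*I*√7 + (-8 + 0 - 1) = -13*I*√7 - 9 = -9 - 13*I*√7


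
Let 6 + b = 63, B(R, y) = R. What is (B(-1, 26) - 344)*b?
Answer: -19665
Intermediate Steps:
b = 57 (b = -6 + 63 = 57)
(B(-1, 26) - 344)*b = (-1 - 344)*57 = -345*57 = -19665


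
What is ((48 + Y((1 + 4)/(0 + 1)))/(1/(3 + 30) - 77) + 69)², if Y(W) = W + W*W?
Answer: 7455113649/1612900 ≈ 4622.2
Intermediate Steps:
Y(W) = W + W²
((48 + Y((1 + 4)/(0 + 1)))/(1/(3 + 30) - 77) + 69)² = ((48 + ((1 + 4)/(0 + 1))*(1 + (1 + 4)/(0 + 1)))/(1/(3 + 30) - 77) + 69)² = ((48 + (5/1)*(1 + 5/1))/(1/33 - 77) + 69)² = ((48 + (5*1)*(1 + 5*1))/(1/33 - 77) + 69)² = ((48 + 5*(1 + 5))/(-2540/33) + 69)² = ((48 + 5*6)*(-33/2540) + 69)² = ((48 + 30)*(-33/2540) + 69)² = (78*(-33/2540) + 69)² = (-1287/1270 + 69)² = (86343/1270)² = 7455113649/1612900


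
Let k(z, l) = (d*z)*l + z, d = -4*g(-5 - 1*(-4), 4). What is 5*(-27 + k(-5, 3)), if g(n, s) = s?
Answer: 1040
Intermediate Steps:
d = -16 (d = -4*4 = -16)
k(z, l) = z - 16*l*z (k(z, l) = (-16*z)*l + z = -16*l*z + z = z - 16*l*z)
5*(-27 + k(-5, 3)) = 5*(-27 - 5*(1 - 16*3)) = 5*(-27 - 5*(1 - 48)) = 5*(-27 - 5*(-47)) = 5*(-27 + 235) = 5*208 = 1040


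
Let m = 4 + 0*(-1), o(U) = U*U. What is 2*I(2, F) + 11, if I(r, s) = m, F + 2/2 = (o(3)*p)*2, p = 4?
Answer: 19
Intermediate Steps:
o(U) = U²
F = 71 (F = -1 + (3²*4)*2 = -1 + (9*4)*2 = -1 + 36*2 = -1 + 72 = 71)
m = 4 (m = 4 + 0 = 4)
I(r, s) = 4
2*I(2, F) + 11 = 2*4 + 11 = 8 + 11 = 19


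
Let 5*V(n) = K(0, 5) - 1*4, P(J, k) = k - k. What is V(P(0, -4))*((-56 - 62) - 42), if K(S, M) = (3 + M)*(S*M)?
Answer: 128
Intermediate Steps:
K(S, M) = M*S*(3 + M) (K(S, M) = (3 + M)*(M*S) = M*S*(3 + M))
P(J, k) = 0
V(n) = -⅘ (V(n) = (5*0*(3 + 5) - 1*4)/5 = (5*0*8 - 4)/5 = (0 - 4)/5 = (⅕)*(-4) = -⅘)
V(P(0, -4))*((-56 - 62) - 42) = -4*((-56 - 62) - 42)/5 = -4*(-118 - 42)/5 = -⅘*(-160) = 128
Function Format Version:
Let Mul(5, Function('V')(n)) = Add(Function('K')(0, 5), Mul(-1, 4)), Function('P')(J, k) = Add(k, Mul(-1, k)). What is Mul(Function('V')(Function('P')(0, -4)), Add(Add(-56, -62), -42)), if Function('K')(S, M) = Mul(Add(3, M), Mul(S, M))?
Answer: 128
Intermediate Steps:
Function('K')(S, M) = Mul(M, S, Add(3, M)) (Function('K')(S, M) = Mul(Add(3, M), Mul(M, S)) = Mul(M, S, Add(3, M)))
Function('P')(J, k) = 0
Function('V')(n) = Rational(-4, 5) (Function('V')(n) = Mul(Rational(1, 5), Add(Mul(5, 0, Add(3, 5)), Mul(-1, 4))) = Mul(Rational(1, 5), Add(Mul(5, 0, 8), -4)) = Mul(Rational(1, 5), Add(0, -4)) = Mul(Rational(1, 5), -4) = Rational(-4, 5))
Mul(Function('V')(Function('P')(0, -4)), Add(Add(-56, -62), -42)) = Mul(Rational(-4, 5), Add(Add(-56, -62), -42)) = Mul(Rational(-4, 5), Add(-118, -42)) = Mul(Rational(-4, 5), -160) = 128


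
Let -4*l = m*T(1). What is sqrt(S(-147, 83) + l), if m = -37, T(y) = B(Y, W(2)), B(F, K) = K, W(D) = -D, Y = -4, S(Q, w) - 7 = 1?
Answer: I*sqrt(42)/2 ≈ 3.2404*I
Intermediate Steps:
S(Q, w) = 8 (S(Q, w) = 7 + 1 = 8)
T(y) = -2 (T(y) = -1*2 = -2)
l = -37/2 (l = -(-37)*(-2)/4 = -1/4*74 = -37/2 ≈ -18.500)
sqrt(S(-147, 83) + l) = sqrt(8 - 37/2) = sqrt(-21/2) = I*sqrt(42)/2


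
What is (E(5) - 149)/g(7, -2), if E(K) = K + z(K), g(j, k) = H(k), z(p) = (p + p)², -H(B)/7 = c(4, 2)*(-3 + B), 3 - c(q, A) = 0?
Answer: -44/105 ≈ -0.41905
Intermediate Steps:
c(q, A) = 3 (c(q, A) = 3 - 1*0 = 3 + 0 = 3)
H(B) = 63 - 21*B (H(B) = -21*(-3 + B) = -7*(-9 + 3*B) = 63 - 21*B)
z(p) = 4*p² (z(p) = (2*p)² = 4*p²)
g(j, k) = 63 - 21*k
E(K) = K + 4*K²
(E(5) - 149)/g(7, -2) = (5*(1 + 4*5) - 149)/(63 - 21*(-2)) = (5*(1 + 20) - 149)/(63 + 42) = (5*21 - 149)/105 = (105 - 149)*(1/105) = -44*1/105 = -44/105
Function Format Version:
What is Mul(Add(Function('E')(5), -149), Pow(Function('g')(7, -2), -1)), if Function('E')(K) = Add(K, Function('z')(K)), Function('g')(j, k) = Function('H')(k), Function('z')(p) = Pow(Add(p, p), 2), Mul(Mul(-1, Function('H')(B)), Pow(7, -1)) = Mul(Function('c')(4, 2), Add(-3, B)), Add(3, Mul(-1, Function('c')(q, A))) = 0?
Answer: Rational(-44, 105) ≈ -0.41905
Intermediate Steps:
Function('c')(q, A) = 3 (Function('c')(q, A) = Add(3, Mul(-1, 0)) = Add(3, 0) = 3)
Function('H')(B) = Add(63, Mul(-21, B)) (Function('H')(B) = Mul(-7, Mul(3, Add(-3, B))) = Mul(-7, Add(-9, Mul(3, B))) = Add(63, Mul(-21, B)))
Function('z')(p) = Mul(4, Pow(p, 2)) (Function('z')(p) = Pow(Mul(2, p), 2) = Mul(4, Pow(p, 2)))
Function('g')(j, k) = Add(63, Mul(-21, k))
Function('E')(K) = Add(K, Mul(4, Pow(K, 2)))
Mul(Add(Function('E')(5), -149), Pow(Function('g')(7, -2), -1)) = Mul(Add(Mul(5, Add(1, Mul(4, 5))), -149), Pow(Add(63, Mul(-21, -2)), -1)) = Mul(Add(Mul(5, Add(1, 20)), -149), Pow(Add(63, 42), -1)) = Mul(Add(Mul(5, 21), -149), Pow(105, -1)) = Mul(Add(105, -149), Rational(1, 105)) = Mul(-44, Rational(1, 105)) = Rational(-44, 105)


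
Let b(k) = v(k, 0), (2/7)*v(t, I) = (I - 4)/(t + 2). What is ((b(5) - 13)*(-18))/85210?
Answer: 27/8521 ≈ 0.0031686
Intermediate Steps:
v(t, I) = 7*(-4 + I)/(2*(2 + t)) (v(t, I) = 7*((I - 4)/(t + 2))/2 = 7*((-4 + I)/(2 + t))/2 = 7*(-4 + I)/(2*(2 + t)))
b(k) = -14/(2 + k) (b(k) = 7*(-4 + 0)/(2*(2 + k)) = (7/2)*(-4)/(2 + k) = -14/(2 + k))
((b(5) - 13)*(-18))/85210 = ((-14/(2 + 5) - 13)*(-18))/85210 = ((-14/7 - 13)*(-18))*(1/85210) = ((-14*⅐ - 13)*(-18))*(1/85210) = ((-2 - 13)*(-18))*(1/85210) = -15*(-18)*(1/85210) = 270*(1/85210) = 27/8521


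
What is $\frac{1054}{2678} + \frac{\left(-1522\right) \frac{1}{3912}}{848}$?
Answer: $\frac{873109597}{2220983232} \approx 0.39312$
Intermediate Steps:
$\frac{1054}{2678} + \frac{\left(-1522\right) \frac{1}{3912}}{848} = 1054 \cdot \frac{1}{2678} + \left(-1522\right) \frac{1}{3912} \cdot \frac{1}{848} = \frac{527}{1339} - \frac{761}{1658688} = \frac{873109597}{2220983232}$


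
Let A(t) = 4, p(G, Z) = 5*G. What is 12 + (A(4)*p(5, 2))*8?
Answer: 812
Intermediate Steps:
12 + (A(4)*p(5, 2))*8 = 12 + (4*(5*5))*8 = 12 + (4*25)*8 = 12 + 100*8 = 12 + 800 = 812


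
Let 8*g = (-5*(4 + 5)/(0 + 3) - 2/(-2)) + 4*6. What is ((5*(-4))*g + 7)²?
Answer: 324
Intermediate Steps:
g = 5/4 (g = ((-5*(4 + 5)/(0 + 3) - 2/(-2)) + 4*6)/8 = ((-5/(3/9) - 2*(-½)) + 24)/8 = ((-5/(3*(⅑)) + 1) + 24)/8 = ((-5/⅓ + 1) + 24)/8 = ((-5*3 + 1) + 24)/8 = ((-15 + 1) + 24)/8 = (-14 + 24)/8 = (⅛)*10 = 5/4 ≈ 1.2500)
((5*(-4))*g + 7)² = ((5*(-4))*(5/4) + 7)² = (-20*5/4 + 7)² = (-25 + 7)² = (-18)² = 324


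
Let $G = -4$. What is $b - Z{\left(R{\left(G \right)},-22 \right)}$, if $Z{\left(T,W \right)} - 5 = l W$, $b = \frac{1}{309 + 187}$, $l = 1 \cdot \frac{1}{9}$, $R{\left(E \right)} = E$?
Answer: $- \frac{11399}{4464} \approx -2.5535$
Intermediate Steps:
$l = \frac{1}{9}$ ($l = 1 \cdot \frac{1}{9} = \frac{1}{9} \approx 0.11111$)
$b = \frac{1}{496} \approx 0.0020161$
$Z{\left(T,W \right)} = 5 + \frac{W}{9}$
$b - Z{\left(R{\left(G \right)},-22 \right)} = \frac{1}{496} - \left(5 + \frac{1}{9} \left(-22\right)\right) = \frac{1}{496} - \left(5 - \frac{22}{9}\right) = \frac{1}{496} - \frac{23}{9} = - \frac{11399}{4464}$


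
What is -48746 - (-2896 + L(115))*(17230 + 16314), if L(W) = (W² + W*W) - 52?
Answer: -788399834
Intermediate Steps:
L(W) = -52 + 2*W² (L(W) = (W² + W²) - 52 = 2*W² - 52 = -52 + 2*W²)
-48746 - (-2896 + L(115))*(17230 + 16314) = -48746 - (-2896 + (-52 + 2*115²))*(17230 + 16314) = -48746 - (-2896 + (-52 + 2*13225))*33544 = -48746 - (-2896 + (-52 + 26450))*33544 = -48746 - (-2896 + 26398)*33544 = -48746 - 23502*33544 = -48746 - 1*788351088 = -48746 - 788351088 = -788399834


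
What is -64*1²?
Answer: -64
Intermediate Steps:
-64*1² = -64*1 = -64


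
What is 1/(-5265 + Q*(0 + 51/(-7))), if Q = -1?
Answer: -7/36804 ≈ -0.00019020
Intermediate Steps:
1/(-5265 + Q*(0 + 51/(-7))) = 1/(-5265 - (0 + 51/(-7))) = 1/(-5265 - (0 + 51*(-⅐))) = 1/(-5265 - (0 - 51/7)) = 1/(-5265 - 1*(-51/7)) = 1/(-5265 + 51/7) = 1/(-36804/7) = -7/36804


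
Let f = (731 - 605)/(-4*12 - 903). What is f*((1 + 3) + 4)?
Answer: -336/317 ≈ -1.0599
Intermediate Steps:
f = -42/317 (f = 126/(-48 - 903) = 126/(-951) = 126*(-1/951) = -42/317 ≈ -0.13249)
f*((1 + 3) + 4) = -42*((1 + 3) + 4)/317 = -42*(4 + 4)/317 = -42/317*8 = -336/317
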